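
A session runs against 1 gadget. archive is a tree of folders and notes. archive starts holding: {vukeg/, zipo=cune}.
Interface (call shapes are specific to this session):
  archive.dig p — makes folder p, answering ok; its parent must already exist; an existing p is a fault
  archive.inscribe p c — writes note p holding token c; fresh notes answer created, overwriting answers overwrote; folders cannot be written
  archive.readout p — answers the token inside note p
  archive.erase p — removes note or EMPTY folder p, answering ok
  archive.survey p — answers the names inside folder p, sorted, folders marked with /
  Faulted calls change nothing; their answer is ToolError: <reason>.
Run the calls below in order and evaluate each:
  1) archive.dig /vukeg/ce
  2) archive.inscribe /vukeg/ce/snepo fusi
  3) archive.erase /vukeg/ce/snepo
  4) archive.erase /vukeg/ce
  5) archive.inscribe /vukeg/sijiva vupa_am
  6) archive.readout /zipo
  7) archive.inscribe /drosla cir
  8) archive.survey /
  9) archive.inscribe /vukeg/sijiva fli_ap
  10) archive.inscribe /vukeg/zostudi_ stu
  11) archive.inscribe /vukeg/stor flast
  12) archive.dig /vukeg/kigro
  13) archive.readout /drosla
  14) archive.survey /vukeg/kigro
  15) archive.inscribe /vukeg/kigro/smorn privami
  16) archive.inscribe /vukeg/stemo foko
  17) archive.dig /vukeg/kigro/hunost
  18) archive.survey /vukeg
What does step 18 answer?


Answer: [kigro/, sijiva, stemo, stor, zostudi_]

Derivation:
-> archive.dig(p→/vukeg/ce)
<- ok
-> archive.inscribe(p→/vukeg/ce/snepo, c→fusi)
<- created
-> archive.erase(p→/vukeg/ce/snepo)
<- ok
-> archive.erase(p→/vukeg/ce)
<- ok
-> archive.inscribe(p→/vukeg/sijiva, c→vupa_am)
<- created
-> archive.readout(p→/zipo)
<- cune
-> archive.inscribe(p→/drosla, c→cir)
<- created
-> archive.survey(p→/)
<- [drosla, vukeg/, zipo]
-> archive.inscribe(p→/vukeg/sijiva, c→fli_ap)
<- overwrote
-> archive.inscribe(p→/vukeg/zostudi_, c→stu)
<- created
-> archive.inscribe(p→/vukeg/stor, c→flast)
<- created
-> archive.dig(p→/vukeg/kigro)
<- ok
-> archive.readout(p→/drosla)
<- cir
-> archive.survey(p→/vukeg/kigro)
<- []
-> archive.inscribe(p→/vukeg/kigro/smorn, c→privami)
<- created
-> archive.inscribe(p→/vukeg/stemo, c→foko)
<- created
-> archive.dig(p→/vukeg/kigro/hunost)
<- ok
-> archive.survey(p→/vukeg)
<- [kigro/, sijiva, stemo, stor, zostudi_]


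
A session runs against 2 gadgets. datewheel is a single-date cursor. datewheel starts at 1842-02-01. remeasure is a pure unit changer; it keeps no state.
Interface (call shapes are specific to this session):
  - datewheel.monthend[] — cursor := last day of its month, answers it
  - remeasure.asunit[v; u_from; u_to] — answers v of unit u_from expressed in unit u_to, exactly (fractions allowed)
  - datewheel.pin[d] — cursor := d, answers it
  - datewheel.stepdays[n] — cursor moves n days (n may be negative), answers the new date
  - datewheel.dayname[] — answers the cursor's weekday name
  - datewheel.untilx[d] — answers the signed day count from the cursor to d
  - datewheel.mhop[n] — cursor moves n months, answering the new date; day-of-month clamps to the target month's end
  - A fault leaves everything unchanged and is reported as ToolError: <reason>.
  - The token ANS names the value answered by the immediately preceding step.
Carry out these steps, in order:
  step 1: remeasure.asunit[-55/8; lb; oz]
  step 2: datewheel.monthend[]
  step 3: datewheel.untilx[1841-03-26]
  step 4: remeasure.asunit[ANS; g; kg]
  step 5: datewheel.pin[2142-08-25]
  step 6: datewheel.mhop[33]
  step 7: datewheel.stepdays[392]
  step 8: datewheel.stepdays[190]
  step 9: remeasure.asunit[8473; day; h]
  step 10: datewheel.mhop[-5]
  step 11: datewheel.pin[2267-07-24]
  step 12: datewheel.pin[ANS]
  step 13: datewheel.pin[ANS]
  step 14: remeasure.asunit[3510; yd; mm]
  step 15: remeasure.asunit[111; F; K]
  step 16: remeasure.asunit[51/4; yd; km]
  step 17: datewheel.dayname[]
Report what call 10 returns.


Answer: 2146-07-28

Derivation:
==> remeasure.asunit(v=-55/8, u_from=lb, u_to=oz)
<== -110
==> datewheel.monthend()
<== 1842-02-28
==> datewheel.untilx(d=1841-03-26)
<== -339
==> remeasure.asunit(v=ANS, u_from=g, u_to=kg)
<== -339/1000
==> datewheel.pin(d=2142-08-25)
<== 2142-08-25
==> datewheel.mhop(n=33)
<== 2145-05-25
==> datewheel.stepdays(n=392)
<== 2146-06-21
==> datewheel.stepdays(n=190)
<== 2146-12-28
==> remeasure.asunit(v=8473, u_from=day, u_to=h)
<== 203352
==> datewheel.mhop(n=-5)
<== 2146-07-28
==> datewheel.pin(d=2267-07-24)
<== 2267-07-24
==> datewheel.pin(d=ANS)
<== 2267-07-24
==> datewheel.pin(d=ANS)
<== 2267-07-24
==> remeasure.asunit(v=3510, u_from=yd, u_to=mm)
<== 3209544
==> remeasure.asunit(v=111, u_from=F, u_to=K)
<== 57067/180
==> remeasure.asunit(v=51/4, u_from=yd, u_to=km)
<== 58293/5000000
==> datewheel.dayname()
<== Wednesday


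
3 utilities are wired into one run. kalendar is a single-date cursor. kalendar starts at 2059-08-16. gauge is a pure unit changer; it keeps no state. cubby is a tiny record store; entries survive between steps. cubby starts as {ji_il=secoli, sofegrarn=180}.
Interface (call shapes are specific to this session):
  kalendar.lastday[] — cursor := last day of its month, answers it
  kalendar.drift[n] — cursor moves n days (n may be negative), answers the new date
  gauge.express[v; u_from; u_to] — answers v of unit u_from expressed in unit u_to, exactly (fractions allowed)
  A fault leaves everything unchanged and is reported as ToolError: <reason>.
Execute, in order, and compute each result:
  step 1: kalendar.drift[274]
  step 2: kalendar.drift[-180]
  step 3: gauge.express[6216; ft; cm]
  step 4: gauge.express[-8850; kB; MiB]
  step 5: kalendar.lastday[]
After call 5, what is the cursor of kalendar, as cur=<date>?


Calling kalendar.drift on n→274, — result: 2060-05-16.
I invoke kalendar.drift on n→-180, and see 2059-11-18.
Now I run gauge.express on v→6216, u_from→ft, u_to→cm, → 4736592/25.
I call gauge.express on v→-8850, u_from→kB, u_to→MiB: -553125/65536.
I use kalendar.lastday, and get 2059-11-30.

Answer: cur=2059-11-30


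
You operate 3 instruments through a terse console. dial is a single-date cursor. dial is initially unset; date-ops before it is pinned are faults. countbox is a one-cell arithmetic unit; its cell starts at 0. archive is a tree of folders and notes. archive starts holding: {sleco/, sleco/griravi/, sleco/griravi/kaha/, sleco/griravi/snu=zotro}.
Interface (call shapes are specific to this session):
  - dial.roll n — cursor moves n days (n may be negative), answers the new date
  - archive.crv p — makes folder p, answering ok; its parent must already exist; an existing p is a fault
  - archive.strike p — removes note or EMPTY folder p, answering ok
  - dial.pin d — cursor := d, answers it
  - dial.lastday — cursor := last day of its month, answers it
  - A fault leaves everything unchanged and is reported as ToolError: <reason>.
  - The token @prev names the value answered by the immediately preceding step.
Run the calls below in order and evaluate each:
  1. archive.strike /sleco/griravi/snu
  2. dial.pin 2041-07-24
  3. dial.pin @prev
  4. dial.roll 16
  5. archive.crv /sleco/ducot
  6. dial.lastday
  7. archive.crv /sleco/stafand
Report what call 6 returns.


-> archive.strike(p=/sleco/griravi/snu)
<- ok
-> dial.pin(d=2041-07-24)
<- 2041-07-24
-> dial.pin(d=@prev)
<- 2041-07-24
-> dial.roll(n=16)
<- 2041-08-09
-> archive.crv(p=/sleco/ducot)
<- ok
-> dial.lastday()
<- 2041-08-31
-> archive.crv(p=/sleco/stafand)
<- ok

Answer: 2041-08-31


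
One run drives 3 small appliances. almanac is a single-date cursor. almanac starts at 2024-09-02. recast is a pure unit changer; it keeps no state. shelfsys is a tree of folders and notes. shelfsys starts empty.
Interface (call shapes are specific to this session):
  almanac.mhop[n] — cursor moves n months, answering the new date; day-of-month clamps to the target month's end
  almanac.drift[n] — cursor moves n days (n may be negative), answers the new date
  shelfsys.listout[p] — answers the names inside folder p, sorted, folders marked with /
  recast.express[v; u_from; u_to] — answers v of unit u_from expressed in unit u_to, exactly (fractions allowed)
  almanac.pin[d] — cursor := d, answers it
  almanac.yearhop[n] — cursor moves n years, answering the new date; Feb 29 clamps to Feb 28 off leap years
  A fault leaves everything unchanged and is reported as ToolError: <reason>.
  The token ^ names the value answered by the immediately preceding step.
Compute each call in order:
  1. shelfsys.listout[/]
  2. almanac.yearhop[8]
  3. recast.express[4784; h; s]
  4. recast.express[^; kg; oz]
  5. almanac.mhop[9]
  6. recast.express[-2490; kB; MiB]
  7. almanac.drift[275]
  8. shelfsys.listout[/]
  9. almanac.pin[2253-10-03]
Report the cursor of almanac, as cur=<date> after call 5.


Answer: cur=2033-06-02

Derivation:
Act: shelfsys.listout[p→/]
Obs: []
Act: almanac.yearhop[n→8]
Obs: 2032-09-02
Act: recast.express[v→4784; u_from→h; u_to→s]
Obs: 17222400
Act: recast.express[v→^; u_from→kg; u_to→oz]
Obs: 27555840000000000/45359237
Act: almanac.mhop[n→9]
Obs: 2033-06-02
Act: recast.express[v→-2490; u_from→kB; u_to→MiB]
Obs: -155625/65536
Act: almanac.drift[n→275]
Obs: 2034-03-04
Act: shelfsys.listout[p→/]
Obs: []
Act: almanac.pin[d→2253-10-03]
Obs: 2253-10-03


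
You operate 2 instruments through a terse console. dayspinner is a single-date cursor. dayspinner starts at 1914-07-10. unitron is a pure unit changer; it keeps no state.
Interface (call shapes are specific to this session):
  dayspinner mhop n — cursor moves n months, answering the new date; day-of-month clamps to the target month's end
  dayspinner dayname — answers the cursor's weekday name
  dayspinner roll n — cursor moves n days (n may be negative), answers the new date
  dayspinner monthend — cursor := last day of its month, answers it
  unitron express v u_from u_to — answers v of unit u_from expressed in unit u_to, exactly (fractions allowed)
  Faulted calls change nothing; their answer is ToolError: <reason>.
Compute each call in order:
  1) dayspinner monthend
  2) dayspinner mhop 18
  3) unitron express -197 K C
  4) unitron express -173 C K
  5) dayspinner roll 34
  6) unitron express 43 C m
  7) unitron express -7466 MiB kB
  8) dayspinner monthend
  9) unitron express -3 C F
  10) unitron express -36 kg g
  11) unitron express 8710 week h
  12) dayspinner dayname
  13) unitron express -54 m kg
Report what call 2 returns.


I call dayspinner monthend, yielding 1914-07-31.
Now I run dayspinner mhop using n: 18, yielding 1916-01-31.
I try unitron express using v: -197, u_from: K, u_to: C, which returns -9403/20.
I run unitron express using v: -173, u_from: C, u_to: K, — result: 2003/20.
I try dayspinner roll using n: 34, yielding 1916-03-05.
I try unitron express using v: 43, u_from: C, u_to: m, — result: ToolError: incompatible units.
Using unitron express using v: -7466, u_from: MiB, u_to: kB: -978583552/125.
Then dayspinner monthend(): 1916-03-31.
Now I run unitron express using v: -3, u_from: C, u_to: F, and see 133/5.
I run unitron express using v: -36, u_from: kg, u_to: g, yielding -36000.
I call unitron express using v: 8710, u_from: week, u_to: h, which returns 1463280.
I call dayspinner dayname, and see Friday.
Now I run unitron express using v: -54, u_from: m, u_to: kg, yielding ToolError: incompatible units.

Answer: 1916-01-31


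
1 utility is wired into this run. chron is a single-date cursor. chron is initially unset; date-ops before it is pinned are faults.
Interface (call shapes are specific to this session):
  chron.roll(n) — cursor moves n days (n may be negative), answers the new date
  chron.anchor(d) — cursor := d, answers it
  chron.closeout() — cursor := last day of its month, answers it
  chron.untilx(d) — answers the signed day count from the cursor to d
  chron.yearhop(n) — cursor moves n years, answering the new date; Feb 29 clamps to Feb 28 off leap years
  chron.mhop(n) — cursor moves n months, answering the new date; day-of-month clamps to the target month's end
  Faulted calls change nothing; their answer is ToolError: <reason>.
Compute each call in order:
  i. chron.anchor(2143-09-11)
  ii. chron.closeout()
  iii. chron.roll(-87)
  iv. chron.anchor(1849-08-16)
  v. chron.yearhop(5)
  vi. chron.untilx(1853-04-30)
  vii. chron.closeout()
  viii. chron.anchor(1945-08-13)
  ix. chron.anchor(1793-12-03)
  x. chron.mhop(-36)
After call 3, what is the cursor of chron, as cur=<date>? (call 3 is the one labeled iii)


Answer: cur=2143-07-05

Derivation:
Now I run chron.anchor with d=2143-09-11, and get 2143-09-11.
Invoking chron.closeout(), which returns 2143-09-30.
Using chron.roll with n=-87, yielding 2143-07-05.
Now I run chron.anchor with d=1849-08-16, — result: 1849-08-16.
I invoke chron.yearhop with n=5, and see 1854-08-16.
I call chron.untilx with d=1853-04-30, — result: -473.
Invoking chron.closeout: 1854-08-31.
I use chron.anchor with d=1945-08-13, giving 1945-08-13.
I try chron.anchor with d=1793-12-03, and see 1793-12-03.
I try chron.mhop with n=-36, yielding 1790-12-03.


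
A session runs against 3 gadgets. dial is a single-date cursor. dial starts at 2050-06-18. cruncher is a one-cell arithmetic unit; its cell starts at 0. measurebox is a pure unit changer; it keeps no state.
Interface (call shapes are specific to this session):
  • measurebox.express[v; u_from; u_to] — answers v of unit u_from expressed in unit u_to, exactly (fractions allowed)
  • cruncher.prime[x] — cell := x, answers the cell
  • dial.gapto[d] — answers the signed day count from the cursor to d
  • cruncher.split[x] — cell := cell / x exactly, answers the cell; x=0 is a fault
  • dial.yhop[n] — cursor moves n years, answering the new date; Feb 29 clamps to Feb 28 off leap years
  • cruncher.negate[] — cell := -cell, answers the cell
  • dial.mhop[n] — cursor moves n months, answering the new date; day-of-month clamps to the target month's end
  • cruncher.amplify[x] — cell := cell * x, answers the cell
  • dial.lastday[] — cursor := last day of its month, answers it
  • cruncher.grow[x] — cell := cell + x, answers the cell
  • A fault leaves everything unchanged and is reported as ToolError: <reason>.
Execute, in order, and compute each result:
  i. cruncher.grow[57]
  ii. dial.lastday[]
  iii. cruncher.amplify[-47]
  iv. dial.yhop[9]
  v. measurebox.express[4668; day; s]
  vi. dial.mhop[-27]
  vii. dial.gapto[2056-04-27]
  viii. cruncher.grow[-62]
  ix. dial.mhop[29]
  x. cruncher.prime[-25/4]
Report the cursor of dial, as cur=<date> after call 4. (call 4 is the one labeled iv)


Answer: cur=2059-06-30

Derivation:
>>> cruncher.grow 57
  57
>>> dial.lastday
  2050-06-30
>>> cruncher.amplify -47
  -2679
>>> dial.yhop 9
  2059-06-30
>>> measurebox.express 4668 day s
  403315200
>>> dial.mhop -27
  2057-03-30
>>> dial.gapto 2056-04-27
  -337
>>> cruncher.grow -62
  -2741
>>> dial.mhop 29
  2059-08-30
>>> cruncher.prime -25/4
  -25/4


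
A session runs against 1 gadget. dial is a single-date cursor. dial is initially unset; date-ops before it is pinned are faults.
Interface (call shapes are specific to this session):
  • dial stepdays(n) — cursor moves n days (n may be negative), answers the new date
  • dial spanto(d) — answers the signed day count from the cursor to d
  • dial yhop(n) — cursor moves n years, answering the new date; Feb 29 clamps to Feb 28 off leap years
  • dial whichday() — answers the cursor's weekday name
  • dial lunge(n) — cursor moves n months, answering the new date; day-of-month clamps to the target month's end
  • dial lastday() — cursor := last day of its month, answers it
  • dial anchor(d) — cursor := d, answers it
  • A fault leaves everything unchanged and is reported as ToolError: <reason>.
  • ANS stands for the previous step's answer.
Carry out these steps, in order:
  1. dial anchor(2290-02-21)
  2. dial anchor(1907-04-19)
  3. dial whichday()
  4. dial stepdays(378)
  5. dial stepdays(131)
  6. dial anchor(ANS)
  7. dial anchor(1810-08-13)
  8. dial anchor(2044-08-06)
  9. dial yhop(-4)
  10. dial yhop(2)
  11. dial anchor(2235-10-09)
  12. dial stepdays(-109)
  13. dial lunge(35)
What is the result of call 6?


Answer: 1908-09-09

Derivation:
CALL dial anchor[d: 2290-02-21]
RET  2290-02-21
CALL dial anchor[d: 1907-04-19]
RET  1907-04-19
CALL dial whichday[]
RET  Friday
CALL dial stepdays[n: 378]
RET  1908-05-01
CALL dial stepdays[n: 131]
RET  1908-09-09
CALL dial anchor[d: ANS]
RET  1908-09-09
CALL dial anchor[d: 1810-08-13]
RET  1810-08-13
CALL dial anchor[d: 2044-08-06]
RET  2044-08-06
CALL dial yhop[n: -4]
RET  2040-08-06
CALL dial yhop[n: 2]
RET  2042-08-06
CALL dial anchor[d: 2235-10-09]
RET  2235-10-09
CALL dial stepdays[n: -109]
RET  2235-06-22
CALL dial lunge[n: 35]
RET  2238-05-22


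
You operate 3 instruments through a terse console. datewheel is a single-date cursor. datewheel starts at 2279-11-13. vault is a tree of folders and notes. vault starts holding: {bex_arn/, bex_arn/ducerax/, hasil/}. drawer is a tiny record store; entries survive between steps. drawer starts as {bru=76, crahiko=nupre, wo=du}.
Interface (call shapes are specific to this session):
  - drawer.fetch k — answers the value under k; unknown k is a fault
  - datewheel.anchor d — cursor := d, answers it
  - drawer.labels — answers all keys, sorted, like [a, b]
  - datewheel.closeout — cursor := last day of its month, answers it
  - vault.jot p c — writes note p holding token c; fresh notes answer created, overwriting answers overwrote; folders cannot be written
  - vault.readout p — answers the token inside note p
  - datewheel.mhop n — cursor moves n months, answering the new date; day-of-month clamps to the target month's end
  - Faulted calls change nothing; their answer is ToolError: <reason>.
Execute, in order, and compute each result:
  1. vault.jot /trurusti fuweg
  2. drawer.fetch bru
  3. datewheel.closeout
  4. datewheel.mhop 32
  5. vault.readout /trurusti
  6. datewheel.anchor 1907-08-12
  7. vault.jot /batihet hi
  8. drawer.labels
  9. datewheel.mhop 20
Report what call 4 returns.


I call jot with p=/trurusti, c=fuweg, which returns created.
I try fetch with k=bru, → 76.
Then closeout, which returns 2279-11-30.
I try mhop with n=32, giving 2282-07-30.
Next I call readout with p=/trurusti: fuweg.
Now I run anchor with d=1907-08-12, → 1907-08-12.
I call jot with p=/batihet, c=hi, and observe created.
I call labels(), yielding [bru, crahiko, wo].
Invoking mhop with n=20, → 1909-04-12.

Answer: 2282-07-30


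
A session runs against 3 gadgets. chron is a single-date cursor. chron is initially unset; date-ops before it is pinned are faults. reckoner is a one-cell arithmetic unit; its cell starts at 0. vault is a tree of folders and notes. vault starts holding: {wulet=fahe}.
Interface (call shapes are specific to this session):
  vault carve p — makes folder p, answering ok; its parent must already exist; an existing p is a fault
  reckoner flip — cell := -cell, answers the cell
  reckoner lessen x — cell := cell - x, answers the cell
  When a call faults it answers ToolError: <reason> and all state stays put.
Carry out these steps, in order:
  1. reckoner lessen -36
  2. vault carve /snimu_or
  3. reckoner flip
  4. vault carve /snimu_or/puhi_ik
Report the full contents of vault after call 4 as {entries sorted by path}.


-> reckoner lessen(x=-36)
<- 36
-> vault carve(p=/snimu_or)
<- ok
-> reckoner flip()
<- -36
-> vault carve(p=/snimu_or/puhi_ik)
<- ok

Answer: {snimu_or/, snimu_or/puhi_ik/, wulet=fahe}


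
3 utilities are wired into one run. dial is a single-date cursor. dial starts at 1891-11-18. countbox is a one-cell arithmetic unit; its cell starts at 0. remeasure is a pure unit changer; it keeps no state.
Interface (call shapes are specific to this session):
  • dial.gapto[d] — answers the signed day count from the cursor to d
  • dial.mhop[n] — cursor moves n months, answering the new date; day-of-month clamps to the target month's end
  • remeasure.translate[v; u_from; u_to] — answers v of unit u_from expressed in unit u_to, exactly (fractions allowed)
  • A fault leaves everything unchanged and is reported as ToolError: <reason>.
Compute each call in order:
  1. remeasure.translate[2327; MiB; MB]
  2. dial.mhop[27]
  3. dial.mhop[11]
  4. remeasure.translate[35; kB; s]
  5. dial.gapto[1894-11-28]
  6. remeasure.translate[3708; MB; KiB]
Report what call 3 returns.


Answer: 1895-01-18

Derivation:
% translate(v='2327', u_from='MiB', u_to='MB') == 38125568/15625
% mhop(n='27') == 1894-02-18
% mhop(n='11') == 1895-01-18
% translate(v='35', u_from='kB', u_to='s') == ToolError: incompatible units
% gapto(d='1894-11-28') == -51
% translate(v='3708', u_from='MB', u_to='KiB') == 14484375/4


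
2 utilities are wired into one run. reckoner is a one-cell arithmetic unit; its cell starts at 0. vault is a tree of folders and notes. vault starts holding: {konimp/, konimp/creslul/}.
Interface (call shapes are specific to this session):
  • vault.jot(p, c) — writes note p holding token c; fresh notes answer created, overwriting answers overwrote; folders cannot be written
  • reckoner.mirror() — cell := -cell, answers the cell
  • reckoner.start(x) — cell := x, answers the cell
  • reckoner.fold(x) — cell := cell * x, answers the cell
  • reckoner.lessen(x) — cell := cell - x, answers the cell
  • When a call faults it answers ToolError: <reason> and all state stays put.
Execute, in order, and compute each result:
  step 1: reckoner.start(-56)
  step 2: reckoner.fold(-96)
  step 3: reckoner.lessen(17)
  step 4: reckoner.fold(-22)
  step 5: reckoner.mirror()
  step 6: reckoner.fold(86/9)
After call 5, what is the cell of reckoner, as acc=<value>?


Answer: acc=117898

Derivation:
[in] reckoner.start x→-56
= -56
[in] reckoner.fold x→-96
= 5376
[in] reckoner.lessen x→17
= 5359
[in] reckoner.fold x→-22
= -117898
[in] reckoner.mirror
= 117898
[in] reckoner.fold x→86/9
= 10139228/9


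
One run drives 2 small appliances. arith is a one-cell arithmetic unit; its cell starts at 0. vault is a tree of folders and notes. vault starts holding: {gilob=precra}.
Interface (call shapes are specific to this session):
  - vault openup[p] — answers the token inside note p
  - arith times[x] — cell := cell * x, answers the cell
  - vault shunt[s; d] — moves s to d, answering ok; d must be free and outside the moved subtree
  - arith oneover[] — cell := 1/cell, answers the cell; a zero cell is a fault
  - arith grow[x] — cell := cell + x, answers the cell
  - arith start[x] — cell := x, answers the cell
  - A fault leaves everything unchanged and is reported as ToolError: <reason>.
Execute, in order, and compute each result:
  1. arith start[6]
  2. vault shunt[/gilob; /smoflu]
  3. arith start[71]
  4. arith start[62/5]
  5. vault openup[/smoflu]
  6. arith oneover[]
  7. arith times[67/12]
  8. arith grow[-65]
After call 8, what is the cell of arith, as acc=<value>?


~$ arith start x='6'
[out] 6
~$ vault shunt s='/gilob' d='/smoflu'
[out] ok
~$ arith start x='71'
[out] 71
~$ arith start x='62/5'
[out] 62/5
~$ vault openup p='/smoflu'
[out] precra
~$ arith oneover
[out] 5/62
~$ arith times x='67/12'
[out] 335/744
~$ arith grow x='-65'
[out] -48025/744

Answer: acc=-48025/744


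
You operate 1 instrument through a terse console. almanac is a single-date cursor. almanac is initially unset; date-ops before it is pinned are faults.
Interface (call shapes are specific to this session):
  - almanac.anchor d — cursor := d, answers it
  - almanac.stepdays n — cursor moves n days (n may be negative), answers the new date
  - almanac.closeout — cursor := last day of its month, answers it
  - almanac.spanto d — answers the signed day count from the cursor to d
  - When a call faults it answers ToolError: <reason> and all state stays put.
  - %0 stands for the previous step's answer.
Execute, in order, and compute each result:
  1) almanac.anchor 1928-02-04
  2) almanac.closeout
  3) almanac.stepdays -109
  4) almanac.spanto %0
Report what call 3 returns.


Answer: 1927-11-12

Derivation:
I use almanac.anchor with 1928-02-04, yielding 1928-02-04.
Then almanac.closeout(), yielding 1928-02-29.
Then almanac.stepdays with -109, and observe 1927-11-12.
Now I run almanac.spanto with %0, and observe 0.


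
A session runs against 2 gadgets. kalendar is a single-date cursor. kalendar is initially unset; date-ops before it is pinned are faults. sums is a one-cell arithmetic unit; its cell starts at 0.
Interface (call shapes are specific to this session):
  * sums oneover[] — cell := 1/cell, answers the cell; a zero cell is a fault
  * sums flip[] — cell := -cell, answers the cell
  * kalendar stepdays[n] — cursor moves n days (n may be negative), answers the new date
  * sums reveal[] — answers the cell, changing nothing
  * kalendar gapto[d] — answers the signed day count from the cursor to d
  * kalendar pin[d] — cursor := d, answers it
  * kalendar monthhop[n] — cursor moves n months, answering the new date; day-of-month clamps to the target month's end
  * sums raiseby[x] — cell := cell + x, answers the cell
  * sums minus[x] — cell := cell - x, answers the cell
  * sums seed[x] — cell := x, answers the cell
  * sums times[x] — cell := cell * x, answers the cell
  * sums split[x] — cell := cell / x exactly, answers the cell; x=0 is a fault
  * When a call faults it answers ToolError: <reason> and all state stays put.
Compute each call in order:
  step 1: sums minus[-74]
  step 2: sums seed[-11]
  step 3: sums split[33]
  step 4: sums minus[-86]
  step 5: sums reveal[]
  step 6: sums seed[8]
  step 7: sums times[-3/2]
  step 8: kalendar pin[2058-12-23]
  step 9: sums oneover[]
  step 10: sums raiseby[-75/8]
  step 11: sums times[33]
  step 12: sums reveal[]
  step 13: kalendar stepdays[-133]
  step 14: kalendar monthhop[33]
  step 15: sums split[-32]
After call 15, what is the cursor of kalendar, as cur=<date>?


! sums minus(x='-74') == 74
! sums seed(x='-11') == -11
! sums split(x='33') == -1/3
! sums minus(x='-86') == 257/3
! sums reveal() == 257/3
! sums seed(x='8') == 8
! sums times(x='-3/2') == -12
! kalendar pin(d='2058-12-23') == 2058-12-23
! sums oneover() == -1/12
! sums raiseby(x='-75/8') == -227/24
! sums times(x='33') == -2497/8
! sums reveal() == -2497/8
! kalendar stepdays(n='-133') == 2058-08-12
! kalendar monthhop(n='33') == 2061-05-12
! sums split(x='-32') == 2497/256

Answer: cur=2061-05-12


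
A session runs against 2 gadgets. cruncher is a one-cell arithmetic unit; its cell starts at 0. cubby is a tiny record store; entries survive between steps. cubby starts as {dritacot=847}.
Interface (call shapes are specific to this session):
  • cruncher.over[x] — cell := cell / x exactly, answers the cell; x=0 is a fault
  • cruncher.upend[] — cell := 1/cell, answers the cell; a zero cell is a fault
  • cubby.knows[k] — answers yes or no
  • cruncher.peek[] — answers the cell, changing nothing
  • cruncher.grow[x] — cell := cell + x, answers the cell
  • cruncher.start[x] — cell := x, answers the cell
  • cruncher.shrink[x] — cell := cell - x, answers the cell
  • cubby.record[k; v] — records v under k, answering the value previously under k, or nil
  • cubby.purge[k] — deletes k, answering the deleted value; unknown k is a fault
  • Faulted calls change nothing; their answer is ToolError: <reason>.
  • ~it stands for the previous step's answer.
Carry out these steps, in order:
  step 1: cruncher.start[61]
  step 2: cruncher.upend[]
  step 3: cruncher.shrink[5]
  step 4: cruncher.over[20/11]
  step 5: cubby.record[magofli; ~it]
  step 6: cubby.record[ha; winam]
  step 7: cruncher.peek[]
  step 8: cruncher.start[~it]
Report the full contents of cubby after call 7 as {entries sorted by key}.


Answer: {dritacot=847, ha=winam, magofli=-836/305}

Derivation:
==> cruncher.start(61)
<== 61
==> cruncher.upend()
<== 1/61
==> cruncher.shrink(5)
<== -304/61
==> cruncher.over(20/11)
<== -836/305
==> cubby.record(magofli, ~it)
<== nil
==> cubby.record(ha, winam)
<== nil
==> cruncher.peek()
<== -836/305
==> cruncher.start(~it)
<== -836/305


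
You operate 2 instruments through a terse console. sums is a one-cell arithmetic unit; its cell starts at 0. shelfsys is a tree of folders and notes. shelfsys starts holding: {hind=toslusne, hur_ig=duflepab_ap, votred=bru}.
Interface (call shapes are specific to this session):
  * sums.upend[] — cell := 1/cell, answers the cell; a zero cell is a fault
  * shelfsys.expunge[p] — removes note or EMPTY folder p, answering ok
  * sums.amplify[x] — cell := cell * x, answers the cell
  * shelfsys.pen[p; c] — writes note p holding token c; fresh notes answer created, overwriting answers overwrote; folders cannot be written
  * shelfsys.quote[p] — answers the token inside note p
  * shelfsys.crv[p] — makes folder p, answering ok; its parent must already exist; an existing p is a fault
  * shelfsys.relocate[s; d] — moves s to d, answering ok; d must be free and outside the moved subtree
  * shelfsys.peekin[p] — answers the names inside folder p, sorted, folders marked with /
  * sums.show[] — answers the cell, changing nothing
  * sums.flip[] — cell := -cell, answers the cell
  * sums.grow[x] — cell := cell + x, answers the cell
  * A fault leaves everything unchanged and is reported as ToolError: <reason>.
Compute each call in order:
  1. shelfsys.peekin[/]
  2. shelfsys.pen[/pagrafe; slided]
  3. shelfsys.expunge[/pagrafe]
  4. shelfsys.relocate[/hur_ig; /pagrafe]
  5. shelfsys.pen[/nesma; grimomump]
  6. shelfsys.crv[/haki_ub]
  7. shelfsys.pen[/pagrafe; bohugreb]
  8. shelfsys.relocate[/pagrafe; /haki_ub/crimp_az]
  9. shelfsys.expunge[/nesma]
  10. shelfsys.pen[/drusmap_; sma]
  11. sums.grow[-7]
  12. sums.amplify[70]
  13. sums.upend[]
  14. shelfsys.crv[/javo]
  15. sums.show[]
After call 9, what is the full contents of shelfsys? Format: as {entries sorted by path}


==> shelfsys.peekin(p→/)
<== [hind, hur_ig, votred]
==> shelfsys.pen(p→/pagrafe, c→slided)
<== created
==> shelfsys.expunge(p→/pagrafe)
<== ok
==> shelfsys.relocate(s→/hur_ig, d→/pagrafe)
<== ok
==> shelfsys.pen(p→/nesma, c→grimomump)
<== created
==> shelfsys.crv(p→/haki_ub)
<== ok
==> shelfsys.pen(p→/pagrafe, c→bohugreb)
<== overwrote
==> shelfsys.relocate(s→/pagrafe, d→/haki_ub/crimp_az)
<== ok
==> shelfsys.expunge(p→/nesma)
<== ok
==> shelfsys.pen(p→/drusmap_, c→sma)
<== created
==> sums.grow(x→-7)
<== -7
==> sums.amplify(x→70)
<== -490
==> sums.upend()
<== -1/490
==> shelfsys.crv(p→/javo)
<== ok
==> sums.show()
<== -1/490

Answer: {haki_ub/, haki_ub/crimp_az=bohugreb, hind=toslusne, votred=bru}


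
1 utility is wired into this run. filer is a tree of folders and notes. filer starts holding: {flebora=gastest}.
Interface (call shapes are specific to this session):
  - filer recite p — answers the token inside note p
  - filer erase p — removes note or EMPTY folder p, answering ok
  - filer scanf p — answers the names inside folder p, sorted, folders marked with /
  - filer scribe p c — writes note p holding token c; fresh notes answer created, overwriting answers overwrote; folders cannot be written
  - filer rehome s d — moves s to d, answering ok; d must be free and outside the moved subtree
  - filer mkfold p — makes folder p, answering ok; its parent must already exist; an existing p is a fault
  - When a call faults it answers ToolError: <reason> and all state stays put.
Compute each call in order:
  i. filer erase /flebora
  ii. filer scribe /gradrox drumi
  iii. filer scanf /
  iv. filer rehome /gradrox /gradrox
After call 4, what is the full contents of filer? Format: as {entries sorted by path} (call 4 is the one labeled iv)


Answer: {gradrox=drumi}

Derivation:
-- filer erase(p=/flebora) ~> ok
-- filer scribe(p=/gradrox, c=drumi) ~> created
-- filer scanf(p=/) ~> [gradrox]
-- filer rehome(s=/gradrox, d=/gradrox) ~> ToolError: exists


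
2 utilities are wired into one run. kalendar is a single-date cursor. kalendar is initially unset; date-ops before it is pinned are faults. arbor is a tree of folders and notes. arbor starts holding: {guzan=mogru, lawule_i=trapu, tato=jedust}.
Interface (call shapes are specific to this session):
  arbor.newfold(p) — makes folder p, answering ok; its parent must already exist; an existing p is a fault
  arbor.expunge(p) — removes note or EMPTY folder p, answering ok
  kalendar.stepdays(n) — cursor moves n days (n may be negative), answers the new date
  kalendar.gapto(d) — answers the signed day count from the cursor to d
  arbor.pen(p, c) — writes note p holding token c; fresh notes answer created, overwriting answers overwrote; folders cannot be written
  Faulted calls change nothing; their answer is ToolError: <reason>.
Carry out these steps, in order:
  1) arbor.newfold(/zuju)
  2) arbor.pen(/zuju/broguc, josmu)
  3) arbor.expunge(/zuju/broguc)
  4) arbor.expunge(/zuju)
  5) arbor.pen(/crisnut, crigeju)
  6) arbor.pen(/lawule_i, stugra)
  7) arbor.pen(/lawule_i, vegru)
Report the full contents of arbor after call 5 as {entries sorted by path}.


Answer: {crisnut=crigeju, guzan=mogru, lawule_i=trapu, tato=jedust}

Derivation:
Using newfold using p='/zuju', which returns ok.
Now I run pen using p='/zuju/broguc', c='josmu', → created.
Then expunge using p='/zuju/broguc', and get ok.
Calling expunge using p='/zuju', and get ok.
Next I call pen using p='/crisnut', c='crigeju', and see created.
I invoke pen using p='/lawule_i', c='stugra', — result: overwrote.
I use pen using p='/lawule_i', c='vegru': overwrote.


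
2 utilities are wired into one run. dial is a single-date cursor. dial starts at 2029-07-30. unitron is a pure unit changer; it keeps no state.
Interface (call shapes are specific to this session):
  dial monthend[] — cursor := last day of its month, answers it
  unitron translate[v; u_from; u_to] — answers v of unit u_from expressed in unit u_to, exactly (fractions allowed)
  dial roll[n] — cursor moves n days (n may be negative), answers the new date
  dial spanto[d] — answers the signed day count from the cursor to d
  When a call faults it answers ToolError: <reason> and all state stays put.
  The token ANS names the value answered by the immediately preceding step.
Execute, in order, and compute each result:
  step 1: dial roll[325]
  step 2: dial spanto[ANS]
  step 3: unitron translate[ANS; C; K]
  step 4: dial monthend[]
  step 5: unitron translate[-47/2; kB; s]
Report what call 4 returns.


CALL dial roll[n→325]
RET  2030-06-20
CALL dial spanto[d→ANS]
RET  0
CALL unitron translate[v→ANS; u_from→C; u_to→K]
RET  5463/20
CALL dial monthend[]
RET  2030-06-30
CALL unitron translate[v→-47/2; u_from→kB; u_to→s]
RET  ToolError: incompatible units

Answer: 2030-06-30


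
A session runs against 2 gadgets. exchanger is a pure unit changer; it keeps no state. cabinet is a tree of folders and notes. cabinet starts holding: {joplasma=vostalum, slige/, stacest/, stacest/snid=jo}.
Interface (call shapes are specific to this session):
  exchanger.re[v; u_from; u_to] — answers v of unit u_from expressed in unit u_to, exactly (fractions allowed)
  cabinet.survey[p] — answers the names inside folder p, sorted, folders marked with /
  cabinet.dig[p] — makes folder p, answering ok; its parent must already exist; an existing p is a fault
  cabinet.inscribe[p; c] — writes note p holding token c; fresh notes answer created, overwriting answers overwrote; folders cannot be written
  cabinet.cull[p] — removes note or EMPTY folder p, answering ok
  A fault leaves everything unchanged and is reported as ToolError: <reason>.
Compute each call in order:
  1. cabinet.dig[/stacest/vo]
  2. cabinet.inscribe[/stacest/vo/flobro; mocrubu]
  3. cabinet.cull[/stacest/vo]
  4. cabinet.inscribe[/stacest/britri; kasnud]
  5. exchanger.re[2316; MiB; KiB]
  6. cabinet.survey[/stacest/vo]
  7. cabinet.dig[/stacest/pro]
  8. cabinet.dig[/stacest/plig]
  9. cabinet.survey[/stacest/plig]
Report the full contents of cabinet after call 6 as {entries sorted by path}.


Answer: {joplasma=vostalum, slige/, stacest/, stacest/britri=kasnud, stacest/snid=jo, stacest/vo/, stacest/vo/flobro=mocrubu}

Derivation:
// 1. cabinet.dig(p: /stacest/vo) => ok
// 2. cabinet.inscribe(p: /stacest/vo/flobro, c: mocrubu) => created
// 3. cabinet.cull(p: /stacest/vo) => ToolError: not empty
// 4. cabinet.inscribe(p: /stacest/britri, c: kasnud) => created
// 5. exchanger.re(v: 2316, u_from: MiB, u_to: KiB) => 2371584
// 6. cabinet.survey(p: /stacest/vo) => [flobro]
// 7. cabinet.dig(p: /stacest/pro) => ok
// 8. cabinet.dig(p: /stacest/plig) => ok
// 9. cabinet.survey(p: /stacest/plig) => []


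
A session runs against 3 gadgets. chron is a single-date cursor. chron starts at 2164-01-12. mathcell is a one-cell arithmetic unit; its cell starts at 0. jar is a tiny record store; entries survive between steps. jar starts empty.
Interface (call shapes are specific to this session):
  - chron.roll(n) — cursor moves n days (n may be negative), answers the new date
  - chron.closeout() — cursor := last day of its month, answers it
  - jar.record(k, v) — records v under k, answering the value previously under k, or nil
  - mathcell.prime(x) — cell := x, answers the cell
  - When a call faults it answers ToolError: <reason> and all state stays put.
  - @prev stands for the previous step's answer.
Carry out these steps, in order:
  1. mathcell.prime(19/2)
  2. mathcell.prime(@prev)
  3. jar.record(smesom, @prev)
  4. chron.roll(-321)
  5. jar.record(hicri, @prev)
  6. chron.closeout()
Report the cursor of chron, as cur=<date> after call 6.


Answer: cur=2163-02-28

Derivation:
$ mathcell.prime x: 19/2
:: 19/2
$ mathcell.prime x: @prev
:: 19/2
$ jar.record k: smesom v: @prev
:: nil
$ chron.roll n: -321
:: 2163-02-25
$ jar.record k: hicri v: @prev
:: nil
$ chron.closeout
:: 2163-02-28


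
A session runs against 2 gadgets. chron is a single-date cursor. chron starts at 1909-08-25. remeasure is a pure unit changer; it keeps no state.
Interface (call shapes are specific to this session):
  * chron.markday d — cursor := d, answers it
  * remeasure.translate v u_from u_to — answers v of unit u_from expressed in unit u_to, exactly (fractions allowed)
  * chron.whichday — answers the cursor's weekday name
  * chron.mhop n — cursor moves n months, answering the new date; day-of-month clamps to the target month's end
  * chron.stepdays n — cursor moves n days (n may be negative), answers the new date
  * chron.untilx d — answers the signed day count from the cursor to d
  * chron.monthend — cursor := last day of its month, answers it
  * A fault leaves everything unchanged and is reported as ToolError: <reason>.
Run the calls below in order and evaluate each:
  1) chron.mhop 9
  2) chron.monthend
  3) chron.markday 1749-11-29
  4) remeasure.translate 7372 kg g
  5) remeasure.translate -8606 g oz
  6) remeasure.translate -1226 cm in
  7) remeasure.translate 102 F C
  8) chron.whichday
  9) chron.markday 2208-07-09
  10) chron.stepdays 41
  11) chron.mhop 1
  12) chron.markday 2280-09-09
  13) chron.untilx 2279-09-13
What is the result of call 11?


Now I run chron.mhop passing n→9, and get 1910-05-25.
I use chron.monthend, and see 1910-05-31.
Now I run chron.markday passing d→1749-11-29, and see 1749-11-29.
Calling remeasure.translate passing v→7372, u_from→kg, u_to→g: 7372000.
Next I call remeasure.translate passing v→-8606, u_from→g, u_to→oz: -13769600000/45359237.
Calling remeasure.translate passing v→-1226, u_from→cm, u_to→in: -61300/127.
Using remeasure.translate passing v→102, u_from→F, u_to→C, which returns 350/9.
Next I call chron.whichday(), and observe Saturday.
Now I run chron.markday passing d→2208-07-09: 2208-07-09.
Next I call chron.stepdays passing n→41, yielding 2208-08-19.
Next I call chron.mhop passing n→1, → 2208-09-19.
Calling chron.markday passing d→2280-09-09, → 2280-09-09.
Then chron.untilx passing d→2279-09-13: -362.

Answer: 2208-09-19


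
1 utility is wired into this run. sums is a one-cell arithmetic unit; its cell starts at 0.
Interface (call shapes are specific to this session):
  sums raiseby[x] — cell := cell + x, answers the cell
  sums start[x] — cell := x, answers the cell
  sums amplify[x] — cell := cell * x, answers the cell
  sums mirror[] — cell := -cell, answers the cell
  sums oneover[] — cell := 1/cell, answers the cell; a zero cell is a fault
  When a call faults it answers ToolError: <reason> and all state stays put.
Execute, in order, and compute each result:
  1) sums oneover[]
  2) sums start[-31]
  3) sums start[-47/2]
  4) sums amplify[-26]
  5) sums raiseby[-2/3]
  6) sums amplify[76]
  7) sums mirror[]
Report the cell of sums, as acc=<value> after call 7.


Answer: acc=-139156/3

Derivation:
Step: sums oneover[]
Result: ToolError: reciprocal of zero
Step: sums start[x: -31]
Result: -31
Step: sums start[x: -47/2]
Result: -47/2
Step: sums amplify[x: -26]
Result: 611
Step: sums raiseby[x: -2/3]
Result: 1831/3
Step: sums amplify[x: 76]
Result: 139156/3
Step: sums mirror[]
Result: -139156/3
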